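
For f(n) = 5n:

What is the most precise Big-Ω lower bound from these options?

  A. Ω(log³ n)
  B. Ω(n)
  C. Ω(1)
B

f(n) = 5n is Ω(n).
All listed options are valid Big-Ω bounds (lower bounds),
but Ω(n) is the tightest (largest valid bound).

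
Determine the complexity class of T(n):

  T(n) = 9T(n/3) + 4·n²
Θ(n² log n)

Master Theorem: a = 9, b = 3, f(n) = 4·n².
Compute the critical exponent d = log₃(9) = 2.
Compare f(n) = Θ(n²) against n^d:
  k = 2 = d, so f(n) = Θ(n^d) — Case 2.
  Work is balanced across levels: T(n) = Θ(n^d log n) = Θ(n² log n).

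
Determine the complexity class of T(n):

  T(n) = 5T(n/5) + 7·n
Θ(n log n)

Master Theorem: a = 5, b = 5, f(n) = 7·n.
Compute the critical exponent d = log₅(5) = 1.
Compare f(n) = Θ(n) against n^d:
  k = 1 = d, so f(n) = Θ(n^d) — Case 2.
  Work is balanced across levels: T(n) = Θ(n^d log n) = Θ(n log n).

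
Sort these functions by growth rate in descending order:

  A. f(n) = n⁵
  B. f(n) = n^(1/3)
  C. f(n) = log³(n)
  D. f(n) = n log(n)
A > D > B > C

Comparing growth rates:
A = n⁵ is O(n⁵)
D = n log(n) is O(n log n)
B = n^(1/3) is O(n^(1/3))
C = log³(n) is O(log³ n)

Therefore, the order from fastest to slowest is: A > D > B > C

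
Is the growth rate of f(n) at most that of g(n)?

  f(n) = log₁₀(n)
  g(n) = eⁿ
True

f(n) = log₁₀(n) is O(log n), and g(n) = eⁿ is O(eⁿ).
Since O(log n) ⊆ O(eⁿ) (f grows no faster than g), f(n) = O(g(n)) is true.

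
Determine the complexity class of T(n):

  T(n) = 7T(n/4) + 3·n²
Θ(n²)

Master Theorem: a = 7, b = 4, f(n) = 3·n².
Compute the critical exponent d = log₄(7) = 1.404.
Compare f(n) = Θ(n²) against n^d:
  k = 2 > d = 1.404, so f(n) = Ω(n^(d+ε)) — Case 3.
  Regularity: a·(n/b)^2/n^2 = a/b^2 = 7/16 < 1 ✓.
  The top-level work dominates: T(n) = Θ(f(n)) = Θ(n²).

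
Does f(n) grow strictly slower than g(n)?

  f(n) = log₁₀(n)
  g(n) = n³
True

f(n) = log₁₀(n) is O(log n), and g(n) = n³ is O(n³).
Since O(log n) grows strictly slower than O(n³), f(n) = o(g(n)) is true.
This means lim(n→∞) f(n)/g(n) = 0.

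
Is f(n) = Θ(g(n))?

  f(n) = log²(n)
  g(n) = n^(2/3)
False

f(n) = log²(n) is O(log² n), and g(n) = n^(2/3) is O(n^(2/3)).
Since they have different growth rates, f(n) = Θ(g(n)) is false.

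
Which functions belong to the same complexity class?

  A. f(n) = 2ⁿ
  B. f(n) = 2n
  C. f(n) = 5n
B and C

Examining each function:
  A. 2ⁿ is O(2ⁿ)
  B. 2n is O(n)
  C. 5n is O(n)

Functions B and C both have the same complexity class.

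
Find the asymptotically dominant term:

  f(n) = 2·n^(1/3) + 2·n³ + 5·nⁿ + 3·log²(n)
5·nⁿ

Looking at each term:
  - 2·n^(1/3) is O(n^(1/3))
  - 2·n³ is O(n³)
  - 5·nⁿ is O(nⁿ)
  - 3·log²(n) is O(log² n)

The term 5·nⁿ (O(nⁿ)) grows fastest and dominates all others.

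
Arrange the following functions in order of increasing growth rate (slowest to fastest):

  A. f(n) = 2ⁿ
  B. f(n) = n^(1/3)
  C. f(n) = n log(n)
B < C < A

Comparing growth rates:
B = n^(1/3) is O(n^(1/3))
C = n log(n) is O(n log n)
A = 2ⁿ is O(2ⁿ)

Therefore, the order from slowest to fastest is: B < C < A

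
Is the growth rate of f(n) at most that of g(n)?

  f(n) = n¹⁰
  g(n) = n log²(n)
False

f(n) = n¹⁰ is O(n¹⁰), and g(n) = n log²(n) is O(n log² n).
Since O(n¹⁰) grows faster than O(n log² n), f(n) = O(g(n)) is false.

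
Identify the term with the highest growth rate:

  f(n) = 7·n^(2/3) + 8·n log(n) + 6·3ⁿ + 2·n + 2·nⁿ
2·nⁿ

Looking at each term:
  - 7·n^(2/3) is O(n^(2/3))
  - 8·n log(n) is O(n log n)
  - 6·3ⁿ is O(3ⁿ)
  - 2·n is O(n)
  - 2·nⁿ is O(nⁿ)

The term 2·nⁿ (O(nⁿ)) grows fastest and dominates all others.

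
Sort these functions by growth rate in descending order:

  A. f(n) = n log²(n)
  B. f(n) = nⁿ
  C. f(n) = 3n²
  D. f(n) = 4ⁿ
B > D > C > A

Comparing growth rates:
B = nⁿ is O(nⁿ)
D = 4ⁿ is O(4ⁿ)
C = 3n² is O(n²)
A = n log²(n) is O(n log² n)

Therefore, the order from fastest to slowest is: B > D > C > A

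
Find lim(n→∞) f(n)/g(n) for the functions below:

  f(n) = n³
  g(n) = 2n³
1/2

Since n³ and 2n³ have the same growth rate (O(n³)),
the ratio converges to a constant: 1/2.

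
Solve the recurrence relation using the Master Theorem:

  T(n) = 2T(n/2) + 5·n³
Θ(n³)

Master Theorem: a = 2, b = 2, f(n) = 5·n³.
Compute the critical exponent d = log₂(2) = 1.
Compare f(n) = Θ(n³) against n^d:
  k = 3 > d = 1, so f(n) = Ω(n^(d+ε)) — Case 3.
  Regularity: a·(n/b)^3/n^3 = a/b^3 = 2/8 < 1 ✓.
  The top-level work dominates: T(n) = Θ(f(n)) = Θ(n³).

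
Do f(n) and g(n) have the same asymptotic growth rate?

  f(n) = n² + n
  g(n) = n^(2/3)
False

f(n) = n² + n is O(n²), and g(n) = n^(2/3) is O(n^(2/3)).
Since they have different growth rates, f(n) = Θ(g(n)) is false.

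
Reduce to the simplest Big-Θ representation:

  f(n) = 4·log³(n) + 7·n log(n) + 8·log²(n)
Θ(n log n)

Order the terms by growth rate: 8·log²(n) ≺ 4·log³(n) ≺ 7·n log(n).
The fastest-growing term 7·n log(n) dominates as n → ∞; dropping its constant factor gives Θ(n log n).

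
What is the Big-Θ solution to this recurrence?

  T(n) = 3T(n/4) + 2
Θ(n^log₄(3))

Master Theorem: a = 3, b = 4, f(n) = 2.
Compute the critical exponent d = log₄(3) = 0.792.
Compare f(n) = Θ(1) against n^d:
  k = 0 < d = 0.792, so f(n) = O(n^(d-ε)) — Case 1.
  The recursion cost dominates: T(n) = Θ(n^d) = Θ(n^log₄(3)).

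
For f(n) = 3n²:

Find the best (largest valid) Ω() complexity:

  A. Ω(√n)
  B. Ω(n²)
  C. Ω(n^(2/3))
B

f(n) = 3n² is Ω(n²).
All listed options are valid Big-Ω bounds (lower bounds),
but Ω(n²) is the tightest (largest valid bound).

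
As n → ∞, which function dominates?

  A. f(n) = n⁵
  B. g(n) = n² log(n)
A

f(n) = n⁵ is O(n⁵), while g(n) = n² log(n) is O(n² log n).
Since O(n⁵) grows faster than O(n² log n), f(n) dominates.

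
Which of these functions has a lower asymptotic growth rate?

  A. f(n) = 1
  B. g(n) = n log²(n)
A

f(n) = 1 is O(1), while g(n) = n log²(n) is O(n log² n).
Since O(1) grows slower than O(n log² n), f(n) is dominated.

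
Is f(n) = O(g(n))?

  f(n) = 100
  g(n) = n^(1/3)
True

f(n) = 100 is O(1), and g(n) = n^(1/3) is O(n^(1/3)).
Since O(1) ⊆ O(n^(1/3)) (f grows no faster than g), f(n) = O(g(n)) is true.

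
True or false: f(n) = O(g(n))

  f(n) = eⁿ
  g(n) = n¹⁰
False

f(n) = eⁿ is O(eⁿ), and g(n) = n¹⁰ is O(n¹⁰).
Since O(eⁿ) grows faster than O(n¹⁰), f(n) = O(g(n)) is false.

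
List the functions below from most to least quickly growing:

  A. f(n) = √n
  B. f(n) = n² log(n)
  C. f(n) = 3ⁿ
C > B > A

Comparing growth rates:
C = 3ⁿ is O(3ⁿ)
B = n² log(n) is O(n² log n)
A = √n is O(√n)

Therefore, the order from fastest to slowest is: C > B > A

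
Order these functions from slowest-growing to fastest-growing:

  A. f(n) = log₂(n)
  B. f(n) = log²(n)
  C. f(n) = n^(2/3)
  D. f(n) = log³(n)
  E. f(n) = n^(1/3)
A < B < D < E < C

Comparing growth rates:
A = log₂(n) is O(log n)
B = log²(n) is O(log² n)
D = log³(n) is O(log³ n)
E = n^(1/3) is O(n^(1/3))
C = n^(2/3) is O(n^(2/3))

Therefore, the order from slowest to fastest is: A < B < D < E < C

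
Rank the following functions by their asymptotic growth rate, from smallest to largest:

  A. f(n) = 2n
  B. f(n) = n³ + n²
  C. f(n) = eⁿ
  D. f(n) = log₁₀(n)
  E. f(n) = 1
E < D < A < B < C

Comparing growth rates:
E = 1 is O(1)
D = log₁₀(n) is O(log n)
A = 2n is O(n)
B = n³ + n² is O(n³)
C = eⁿ is O(eⁿ)

Therefore, the order from slowest to fastest is: E < D < A < B < C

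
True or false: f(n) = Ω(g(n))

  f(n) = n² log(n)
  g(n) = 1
True

f(n) = n² log(n) is O(n² log n), and g(n) = 1 is O(1).
Since O(n² log n) grows at least as fast as O(1), f(n) = Ω(g(n)) is true.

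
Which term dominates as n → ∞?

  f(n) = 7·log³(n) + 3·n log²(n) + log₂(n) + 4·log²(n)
3·n log²(n)

Looking at each term:
  - 7·log³(n) is O(log³ n)
  - 3·n log²(n) is O(n log² n)
  - log₂(n) is O(log n)
  - 4·log²(n) is O(log² n)

The term 3·n log²(n) (O(n log² n)) grows fastest and dominates all others.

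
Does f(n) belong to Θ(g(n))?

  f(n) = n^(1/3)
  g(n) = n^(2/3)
False

f(n) = n^(1/3) is O(n^(1/3)), and g(n) = n^(2/3) is O(n^(2/3)).
Since they have different growth rates, f(n) = Θ(g(n)) is false.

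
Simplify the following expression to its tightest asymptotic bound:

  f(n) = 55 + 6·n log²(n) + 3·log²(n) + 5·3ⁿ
Θ(3ⁿ)

Order the terms by growth rate: 55 ≺ 3·log²(n) ≺ 6·n log²(n) ≺ 5·3ⁿ.
The fastest-growing term 5·3ⁿ dominates as n → ∞; dropping its constant factor gives Θ(3ⁿ).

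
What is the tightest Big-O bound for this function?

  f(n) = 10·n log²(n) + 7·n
O(n log² n)

The dominant term in 10·n log²(n) + 7·n is 10·n log²(n), which is Θ(n log² n).
Lower-order terms (7·n) are asymptotically negligible.
Constants are absorbed, so the tightest bound is O(n log² n).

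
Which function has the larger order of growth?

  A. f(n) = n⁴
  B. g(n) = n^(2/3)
A

f(n) = n⁴ is O(n⁴), while g(n) = n^(2/3) is O(n^(2/3)).
Since O(n⁴) grows faster than O(n^(2/3)), f(n) dominates.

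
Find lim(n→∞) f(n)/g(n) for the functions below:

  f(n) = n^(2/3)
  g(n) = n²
0

Since n^(2/3) (O(n^(2/3))) grows slower than n² (O(n²)),
the ratio f(n)/g(n) → 0 as n → ∞.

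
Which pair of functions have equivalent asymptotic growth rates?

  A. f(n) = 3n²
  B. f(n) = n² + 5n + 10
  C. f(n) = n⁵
A and B

Examining each function:
  A. 3n² is O(n²)
  B. n² + 5n + 10 is O(n²)
  C. n⁵ is O(n⁵)

Functions A and B both have the same complexity class.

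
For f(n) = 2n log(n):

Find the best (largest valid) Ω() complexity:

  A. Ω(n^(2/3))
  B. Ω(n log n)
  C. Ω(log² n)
B

f(n) = 2n log(n) is Ω(n log n).
All listed options are valid Big-Ω bounds (lower bounds),
but Ω(n log n) is the tightest (largest valid bound).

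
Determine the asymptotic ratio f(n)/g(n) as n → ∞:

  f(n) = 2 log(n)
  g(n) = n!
0

Since 2 log(n) (O(log n)) grows slower than n! (O(n!)),
the ratio f(n)/g(n) → 0 as n → ∞.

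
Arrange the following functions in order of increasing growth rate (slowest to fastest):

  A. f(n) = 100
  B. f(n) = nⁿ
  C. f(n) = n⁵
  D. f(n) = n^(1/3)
A < D < C < B

Comparing growth rates:
A = 100 is O(1)
D = n^(1/3) is O(n^(1/3))
C = n⁵ is O(n⁵)
B = nⁿ is O(nⁿ)

Therefore, the order from slowest to fastest is: A < D < C < B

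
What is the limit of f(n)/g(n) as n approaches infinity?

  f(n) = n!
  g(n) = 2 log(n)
∞

Since n! (O(n!)) grows faster than 2 log(n) (O(log n)),
the ratio f(n)/g(n) → ∞ as n → ∞.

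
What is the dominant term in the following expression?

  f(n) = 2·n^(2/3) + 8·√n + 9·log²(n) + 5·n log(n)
5·n log(n)

Looking at each term:
  - 2·n^(2/3) is O(n^(2/3))
  - 8·√n is O(√n)
  - 9·log²(n) is O(log² n)
  - 5·n log(n) is O(n log n)

The term 5·n log(n) (O(n log n)) grows fastest and dominates all others.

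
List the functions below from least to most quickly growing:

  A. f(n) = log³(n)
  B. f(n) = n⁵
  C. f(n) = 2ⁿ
A < B < C

Comparing growth rates:
A = log³(n) is O(log³ n)
B = n⁵ is O(n⁵)
C = 2ⁿ is O(2ⁿ)

Therefore, the order from slowest to fastest is: A < B < C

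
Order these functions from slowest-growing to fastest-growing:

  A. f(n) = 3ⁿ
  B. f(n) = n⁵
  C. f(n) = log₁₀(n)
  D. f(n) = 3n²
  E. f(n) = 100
E < C < D < B < A

Comparing growth rates:
E = 100 is O(1)
C = log₁₀(n) is O(log n)
D = 3n² is O(n²)
B = n⁵ is O(n⁵)
A = 3ⁿ is O(3ⁿ)

Therefore, the order from slowest to fastest is: E < C < D < B < A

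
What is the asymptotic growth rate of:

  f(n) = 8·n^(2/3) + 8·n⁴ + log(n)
Θ(n⁴)

Order the terms by growth rate: log(n) ≺ 8·n^(2/3) ≺ 8·n⁴.
The fastest-growing term 8·n⁴ dominates as n → ∞; dropping its constant factor gives Θ(n⁴).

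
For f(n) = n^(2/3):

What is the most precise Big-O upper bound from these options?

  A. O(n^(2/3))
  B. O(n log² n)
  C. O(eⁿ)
A

f(n) = n^(2/3) is O(n^(2/3)).
All listed options are valid Big-O bounds (upper bounds),
but O(n^(2/3)) is the tightest (smallest valid bound).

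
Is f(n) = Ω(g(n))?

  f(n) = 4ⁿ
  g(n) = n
True

f(n) = 4ⁿ is O(4ⁿ), and g(n) = n is O(n).
Since O(4ⁿ) grows at least as fast as O(n), f(n) = Ω(g(n)) is true.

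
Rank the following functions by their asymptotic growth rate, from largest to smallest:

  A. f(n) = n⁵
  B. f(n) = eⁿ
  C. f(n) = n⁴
B > A > C

Comparing growth rates:
B = eⁿ is O(eⁿ)
A = n⁵ is O(n⁵)
C = n⁴ is O(n⁴)

Therefore, the order from fastest to slowest is: B > A > C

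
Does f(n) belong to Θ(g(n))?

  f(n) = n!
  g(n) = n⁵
False

f(n) = n! is O(n!), and g(n) = n⁵ is O(n⁵).
Since they have different growth rates, f(n) = Θ(g(n)) is false.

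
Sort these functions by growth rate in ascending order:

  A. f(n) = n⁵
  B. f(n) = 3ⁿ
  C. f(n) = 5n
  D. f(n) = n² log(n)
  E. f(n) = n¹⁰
C < D < A < E < B

Comparing growth rates:
C = 5n is O(n)
D = n² log(n) is O(n² log n)
A = n⁵ is O(n⁵)
E = n¹⁰ is O(n¹⁰)
B = 3ⁿ is O(3ⁿ)

Therefore, the order from slowest to fastest is: C < D < A < E < B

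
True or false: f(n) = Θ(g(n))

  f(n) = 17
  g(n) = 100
True

f(n) = 17 and g(n) = 100 are both O(1).
Since they have the same asymptotic growth rate, f(n) = Θ(g(n)) is true.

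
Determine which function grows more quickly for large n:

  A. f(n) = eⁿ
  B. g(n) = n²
A

f(n) = eⁿ is O(eⁿ), while g(n) = n² is O(n²).
Since O(eⁿ) grows faster than O(n²), f(n) dominates.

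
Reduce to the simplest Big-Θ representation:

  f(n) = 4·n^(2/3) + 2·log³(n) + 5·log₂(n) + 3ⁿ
Θ(3ⁿ)

Order the terms by growth rate: 5·log₂(n) ≺ 2·log³(n) ≺ 4·n^(2/3) ≺ 3ⁿ.
The fastest-growing term 3ⁿ dominates as n → ∞; dropping its constant factor gives Θ(3ⁿ).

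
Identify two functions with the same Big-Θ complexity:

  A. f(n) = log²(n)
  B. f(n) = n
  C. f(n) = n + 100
B and C

Examining each function:
  A. log²(n) is O(log² n)
  B. n is O(n)
  C. n + 100 is O(n)

Functions B and C both have the same complexity class.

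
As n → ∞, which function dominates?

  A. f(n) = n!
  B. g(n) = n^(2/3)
A

f(n) = n! is O(n!), while g(n) = n^(2/3) is O(n^(2/3)).
Since O(n!) grows faster than O(n^(2/3)), f(n) dominates.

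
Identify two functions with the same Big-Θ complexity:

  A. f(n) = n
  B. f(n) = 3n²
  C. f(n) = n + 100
A and C

Examining each function:
  A. n is O(n)
  B. 3n² is O(n²)
  C. n + 100 is O(n)

Functions A and C both have the same complexity class.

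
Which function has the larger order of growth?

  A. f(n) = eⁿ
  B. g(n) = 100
A

f(n) = eⁿ is O(eⁿ), while g(n) = 100 is O(1).
Since O(eⁿ) grows faster than O(1), f(n) dominates.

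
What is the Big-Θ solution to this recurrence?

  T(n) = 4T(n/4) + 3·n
Θ(n log n)

Master Theorem: a = 4, b = 4, f(n) = 3·n.
Compute the critical exponent d = log₄(4) = 1.
Compare f(n) = Θ(n) against n^d:
  k = 1 = d, so f(n) = Θ(n^d) — Case 2.
  Work is balanced across levels: T(n) = Θ(n^d log n) = Θ(n log n).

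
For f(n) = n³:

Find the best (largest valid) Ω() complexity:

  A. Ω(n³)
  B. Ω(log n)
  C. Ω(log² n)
A

f(n) = n³ is Ω(n³).
All listed options are valid Big-Ω bounds (lower bounds),
but Ω(n³) is the tightest (largest valid bound).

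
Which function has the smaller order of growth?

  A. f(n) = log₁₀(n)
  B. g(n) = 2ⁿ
A

f(n) = log₁₀(n) is O(log n), while g(n) = 2ⁿ is O(2ⁿ).
Since O(log n) grows slower than O(2ⁿ), f(n) is dominated.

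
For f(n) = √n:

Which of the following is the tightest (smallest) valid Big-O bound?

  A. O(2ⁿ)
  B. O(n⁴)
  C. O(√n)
C

f(n) = √n is O(√n).
All listed options are valid Big-O bounds (upper bounds),
but O(√n) is the tightest (smallest valid bound).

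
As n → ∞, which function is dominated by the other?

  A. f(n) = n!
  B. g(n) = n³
B

f(n) = n! is O(n!), while g(n) = n³ is O(n³).
Since O(n³) grows slower than O(n!), g(n) is dominated.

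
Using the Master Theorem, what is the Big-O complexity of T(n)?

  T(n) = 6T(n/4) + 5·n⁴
Θ(n⁴)

Master Theorem: a = 6, b = 4, f(n) = 5·n⁴.
Compute the critical exponent d = log₄(6) = 1.292.
Compare f(n) = Θ(n⁴) against n^d:
  k = 4 > d = 1.292, so f(n) = Ω(n^(d+ε)) — Case 3.
  Regularity: a·(n/b)^4/n^4 = a/b^4 = 6/256 < 1 ✓.
  The top-level work dominates: T(n) = Θ(f(n)) = Θ(n⁴).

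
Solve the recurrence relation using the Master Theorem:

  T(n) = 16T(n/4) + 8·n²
Θ(n² log n)

Master Theorem: a = 16, b = 4, f(n) = 8·n².
Compute the critical exponent d = log₄(16) = 2.
Compare f(n) = Θ(n²) against n^d:
  k = 2 = d, so f(n) = Θ(n^d) — Case 2.
  Work is balanced across levels: T(n) = Θ(n^d log n) = Θ(n² log n).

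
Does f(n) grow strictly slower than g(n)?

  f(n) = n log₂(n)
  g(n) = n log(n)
False

f(n) = n log₂(n) is O(n log n), and g(n) = n log(n) is O(n log n).
Since they have the same growth rate, f(n) = o(g(n)) is false.
(f = o(g) requires f to grow strictly slower, not equal.)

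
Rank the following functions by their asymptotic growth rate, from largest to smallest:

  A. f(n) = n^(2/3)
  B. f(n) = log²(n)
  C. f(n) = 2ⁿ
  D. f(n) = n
C > D > A > B

Comparing growth rates:
C = 2ⁿ is O(2ⁿ)
D = n is O(n)
A = n^(2/3) is O(n^(2/3))
B = log²(n) is O(log² n)

Therefore, the order from fastest to slowest is: C > D > A > B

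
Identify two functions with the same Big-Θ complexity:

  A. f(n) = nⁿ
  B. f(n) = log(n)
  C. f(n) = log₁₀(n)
B and C

Examining each function:
  A. nⁿ is O(nⁿ)
  B. log(n) is O(log n)
  C. log₁₀(n) is O(log n)

Functions B and C both have the same complexity class.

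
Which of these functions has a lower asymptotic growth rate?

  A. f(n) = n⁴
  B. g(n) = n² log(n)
B

f(n) = n⁴ is O(n⁴), while g(n) = n² log(n) is O(n² log n).
Since O(n² log n) grows slower than O(n⁴), g(n) is dominated.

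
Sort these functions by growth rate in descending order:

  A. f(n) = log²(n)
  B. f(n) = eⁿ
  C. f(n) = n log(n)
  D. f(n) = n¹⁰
B > D > C > A

Comparing growth rates:
B = eⁿ is O(eⁿ)
D = n¹⁰ is O(n¹⁰)
C = n log(n) is O(n log n)
A = log²(n) is O(log² n)

Therefore, the order from fastest to slowest is: B > D > C > A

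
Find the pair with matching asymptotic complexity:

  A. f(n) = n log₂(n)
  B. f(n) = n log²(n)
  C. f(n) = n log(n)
A and C

Examining each function:
  A. n log₂(n) is O(n log n)
  B. n log²(n) is O(n log² n)
  C. n log(n) is O(n log n)

Functions A and C both have the same complexity class.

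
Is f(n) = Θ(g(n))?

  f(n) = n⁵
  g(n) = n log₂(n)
False

f(n) = n⁵ is O(n⁵), and g(n) = n log₂(n) is O(n log n).
Since they have different growth rates, f(n) = Θ(g(n)) is false.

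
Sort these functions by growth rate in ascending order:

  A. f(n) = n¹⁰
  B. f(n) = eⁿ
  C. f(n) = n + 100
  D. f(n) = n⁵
C < D < A < B

Comparing growth rates:
C = n + 100 is O(n)
D = n⁵ is O(n⁵)
A = n¹⁰ is O(n¹⁰)
B = eⁿ is O(eⁿ)

Therefore, the order from slowest to fastest is: C < D < A < B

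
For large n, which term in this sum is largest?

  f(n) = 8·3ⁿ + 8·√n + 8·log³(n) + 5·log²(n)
8·3ⁿ

Looking at each term:
  - 8·3ⁿ is O(3ⁿ)
  - 8·√n is O(√n)
  - 8·log³(n) is O(log³ n)
  - 5·log²(n) is O(log² n)

The term 8·3ⁿ (O(3ⁿ)) grows fastest and dominates all others.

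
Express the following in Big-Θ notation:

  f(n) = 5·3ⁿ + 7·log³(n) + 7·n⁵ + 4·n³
Θ(3ⁿ)

Order the terms by growth rate: 7·log³(n) ≺ 4·n³ ≺ 7·n⁵ ≺ 5·3ⁿ.
The fastest-growing term 5·3ⁿ dominates as n → ∞; dropping its constant factor gives Θ(3ⁿ).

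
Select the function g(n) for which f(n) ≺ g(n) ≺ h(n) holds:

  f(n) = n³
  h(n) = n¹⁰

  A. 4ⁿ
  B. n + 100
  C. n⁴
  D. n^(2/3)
C

We need g(n) with n³ = o(g(n)) and g(n) = o(n¹⁰), i.e. O(n³) ≺ g ≺ O(n¹⁰).
Check each option:
  A. 4ⁿ — O(4ⁿ) does not grow strictly slower than h(n)
  B. n + 100 — O(n) does not grow strictly faster than f(n)
  C. n⁴ — O(n⁴) is strictly between O(n³) and O(n¹⁰) ✓
  D. n^(2/3) — O(n^(2/3)) does not grow strictly faster than f(n)

Only option C (n⁴) lies strictly between.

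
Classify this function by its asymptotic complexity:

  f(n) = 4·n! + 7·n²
O(n!)

The dominant term in 4·n! + 7·n² is 4·n!, which is Θ(n!).
Lower-order terms (7·n²) are asymptotically negligible.
Constants are absorbed, so the tightest bound is O(n!).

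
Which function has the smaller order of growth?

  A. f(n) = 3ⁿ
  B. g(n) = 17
B

f(n) = 3ⁿ is O(3ⁿ), while g(n) = 17 is O(1).
Since O(1) grows slower than O(3ⁿ), g(n) is dominated.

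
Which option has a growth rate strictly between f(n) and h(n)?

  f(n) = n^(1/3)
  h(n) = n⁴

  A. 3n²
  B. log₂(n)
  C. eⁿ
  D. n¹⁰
A

We need g(n) with n^(1/3) = o(g(n)) and g(n) = o(n⁴), i.e. O(n^(1/3)) ≺ g ≺ O(n⁴).
Check each option:
  A. 3n² — O(n²) is strictly between O(n^(1/3)) and O(n⁴) ✓
  B. log₂(n) — O(log n) does not grow strictly faster than f(n)
  C. eⁿ — O(eⁿ) does not grow strictly slower than h(n)
  D. n¹⁰ — O(n¹⁰) does not grow strictly slower than h(n)

Only option A (3n²) lies strictly between.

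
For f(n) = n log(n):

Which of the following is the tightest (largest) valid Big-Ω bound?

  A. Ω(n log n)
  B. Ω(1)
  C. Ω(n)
A

f(n) = n log(n) is Ω(n log n).
All listed options are valid Big-Ω bounds (lower bounds),
but Ω(n log n) is the tightest (largest valid bound).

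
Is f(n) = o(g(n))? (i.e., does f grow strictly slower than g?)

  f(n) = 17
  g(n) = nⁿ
True

f(n) = 17 is O(1), and g(n) = nⁿ is O(nⁿ).
Since O(1) grows strictly slower than O(nⁿ), f(n) = o(g(n)) is true.
This means lim(n→∞) f(n)/g(n) = 0.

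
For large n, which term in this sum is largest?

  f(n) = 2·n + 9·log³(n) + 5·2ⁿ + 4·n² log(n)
5·2ⁿ

Looking at each term:
  - 2·n is O(n)
  - 9·log³(n) is O(log³ n)
  - 5·2ⁿ is O(2ⁿ)
  - 4·n² log(n) is O(n² log n)

The term 5·2ⁿ (O(2ⁿ)) grows fastest and dominates all others.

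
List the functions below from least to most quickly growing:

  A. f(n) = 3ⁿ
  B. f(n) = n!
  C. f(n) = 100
C < A < B

Comparing growth rates:
C = 100 is O(1)
A = 3ⁿ is O(3ⁿ)
B = n! is O(n!)

Therefore, the order from slowest to fastest is: C < A < B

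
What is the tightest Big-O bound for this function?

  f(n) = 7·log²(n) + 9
O(log² n)

The dominant term in 7·log²(n) + 9 is 7·log²(n), which is Θ(log² n).
Lower-order terms (9) are asymptotically negligible.
Constants are absorbed, so the tightest bound is O(log² n).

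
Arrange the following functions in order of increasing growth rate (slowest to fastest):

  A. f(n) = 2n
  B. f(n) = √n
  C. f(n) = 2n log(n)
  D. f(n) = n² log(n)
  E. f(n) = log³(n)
E < B < A < C < D

Comparing growth rates:
E = log³(n) is O(log³ n)
B = √n is O(√n)
A = 2n is O(n)
C = 2n log(n) is O(n log n)
D = n² log(n) is O(n² log n)

Therefore, the order from slowest to fastest is: E < B < A < C < D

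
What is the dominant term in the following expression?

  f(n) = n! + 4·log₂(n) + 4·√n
n!

Looking at each term:
  - n! is O(n!)
  - 4·log₂(n) is O(log n)
  - 4·√n is O(√n)

The term n! (O(n!)) grows fastest and dominates all others.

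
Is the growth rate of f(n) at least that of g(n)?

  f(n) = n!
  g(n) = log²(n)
True

f(n) = n! is O(n!), and g(n) = log²(n) is O(log² n).
Since O(n!) grows at least as fast as O(log² n), f(n) = Ω(g(n)) is true.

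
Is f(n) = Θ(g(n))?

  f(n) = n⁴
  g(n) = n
False

f(n) = n⁴ is O(n⁴), and g(n) = n is O(n).
Since they have different growth rates, f(n) = Θ(g(n)) is false.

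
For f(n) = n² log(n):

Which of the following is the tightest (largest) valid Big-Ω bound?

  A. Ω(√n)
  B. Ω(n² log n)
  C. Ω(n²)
B

f(n) = n² log(n) is Ω(n² log n).
All listed options are valid Big-Ω bounds (lower bounds),
but Ω(n² log n) is the tightest (largest valid bound).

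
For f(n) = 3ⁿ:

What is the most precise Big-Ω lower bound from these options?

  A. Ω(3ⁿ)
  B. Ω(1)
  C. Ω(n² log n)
A

f(n) = 3ⁿ is Ω(3ⁿ).
All listed options are valid Big-Ω bounds (lower bounds),
but Ω(3ⁿ) is the tightest (largest valid bound).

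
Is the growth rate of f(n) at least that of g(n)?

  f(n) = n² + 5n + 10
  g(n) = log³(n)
True

f(n) = n² + 5n + 10 is O(n²), and g(n) = log³(n) is O(log³ n).
Since O(n²) grows at least as fast as O(log³ n), f(n) = Ω(g(n)) is true.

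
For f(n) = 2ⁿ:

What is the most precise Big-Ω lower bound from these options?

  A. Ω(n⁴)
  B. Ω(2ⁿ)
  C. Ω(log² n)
B

f(n) = 2ⁿ is Ω(2ⁿ).
All listed options are valid Big-Ω bounds (lower bounds),
but Ω(2ⁿ) is the tightest (largest valid bound).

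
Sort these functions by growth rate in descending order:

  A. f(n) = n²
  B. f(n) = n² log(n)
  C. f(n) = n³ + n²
C > B > A

Comparing growth rates:
C = n³ + n² is O(n³)
B = n² log(n) is O(n² log n)
A = n² is O(n²)

Therefore, the order from fastest to slowest is: C > B > A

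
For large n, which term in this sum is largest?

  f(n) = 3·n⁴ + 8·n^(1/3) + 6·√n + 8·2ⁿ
8·2ⁿ

Looking at each term:
  - 3·n⁴ is O(n⁴)
  - 8·n^(1/3) is O(n^(1/3))
  - 6·√n is O(√n)
  - 8·2ⁿ is O(2ⁿ)

The term 8·2ⁿ (O(2ⁿ)) grows fastest and dominates all others.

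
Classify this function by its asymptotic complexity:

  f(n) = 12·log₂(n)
O(log n)

The dominant term in 12·log₂(n) is 12·log₂(n), which is Θ(log n).
Constants are absorbed, so the tightest bound is O(log n).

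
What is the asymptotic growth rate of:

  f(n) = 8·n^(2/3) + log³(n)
Θ(n^(2/3))

Order the terms by growth rate: log³(n) ≺ 8·n^(2/3).
The fastest-growing term 8·n^(2/3) dominates as n → ∞; dropping its constant factor gives Θ(n^(2/3)).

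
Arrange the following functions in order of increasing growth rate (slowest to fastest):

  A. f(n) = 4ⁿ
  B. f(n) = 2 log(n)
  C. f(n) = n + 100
B < C < A

Comparing growth rates:
B = 2 log(n) is O(log n)
C = n + 100 is O(n)
A = 4ⁿ is O(4ⁿ)

Therefore, the order from slowest to fastest is: B < C < A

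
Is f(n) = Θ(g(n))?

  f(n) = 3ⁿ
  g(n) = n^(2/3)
False

f(n) = 3ⁿ is O(3ⁿ), and g(n) = n^(2/3) is O(n^(2/3)).
Since they have different growth rates, f(n) = Θ(g(n)) is false.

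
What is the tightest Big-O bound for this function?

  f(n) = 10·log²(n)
O(log² n)

The dominant term in 10·log²(n) is 10·log²(n), which is Θ(log² n).
Constants are absorbed, so the tightest bound is O(log² n).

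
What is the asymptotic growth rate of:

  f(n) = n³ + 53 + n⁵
Θ(n⁵)

Order the terms by growth rate: 53 ≺ n³ ≺ n⁵.
The fastest-growing term n⁵ dominates as n → ∞; dropping its constant factor gives Θ(n⁵).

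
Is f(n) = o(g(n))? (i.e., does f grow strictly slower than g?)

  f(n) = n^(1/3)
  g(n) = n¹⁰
True

f(n) = n^(1/3) is O(n^(1/3)), and g(n) = n¹⁰ is O(n¹⁰).
Since O(n^(1/3)) grows strictly slower than O(n¹⁰), f(n) = o(g(n)) is true.
This means lim(n→∞) f(n)/g(n) = 0.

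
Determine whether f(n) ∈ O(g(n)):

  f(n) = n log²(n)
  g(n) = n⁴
True

f(n) = n log²(n) is O(n log² n), and g(n) = n⁴ is O(n⁴).
Since O(n log² n) ⊆ O(n⁴) (f grows no faster than g), f(n) = O(g(n)) is true.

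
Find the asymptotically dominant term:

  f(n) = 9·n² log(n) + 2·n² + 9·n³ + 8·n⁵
8·n⁵

Looking at each term:
  - 9·n² log(n) is O(n² log n)
  - 2·n² is O(n²)
  - 9·n³ is O(n³)
  - 8·n⁵ is O(n⁵)

The term 8·n⁵ (O(n⁵)) grows fastest and dominates all others.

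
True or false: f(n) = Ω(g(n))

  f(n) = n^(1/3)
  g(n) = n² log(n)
False

f(n) = n^(1/3) is O(n^(1/3)), and g(n) = n² log(n) is O(n² log n).
Since O(n^(1/3)) grows slower than O(n² log n), f(n) = Ω(g(n)) is false.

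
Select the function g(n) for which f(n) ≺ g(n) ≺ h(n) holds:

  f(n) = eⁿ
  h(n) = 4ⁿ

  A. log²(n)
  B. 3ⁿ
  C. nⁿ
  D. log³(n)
B

We need g(n) with eⁿ = o(g(n)) and g(n) = o(4ⁿ), i.e. O(eⁿ) ≺ g ≺ O(4ⁿ).
Check each option:
  A. log²(n) — O(log² n) does not grow strictly faster than f(n)
  B. 3ⁿ — O(3ⁿ) is strictly between O(eⁿ) and O(4ⁿ) ✓
  C. nⁿ — O(nⁿ) does not grow strictly slower than h(n)
  D. log³(n) — O(log³ n) does not grow strictly faster than f(n)

Only option B (3ⁿ) lies strictly between.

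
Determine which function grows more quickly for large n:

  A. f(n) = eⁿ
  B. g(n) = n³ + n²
A

f(n) = eⁿ is O(eⁿ), while g(n) = n³ + n² is O(n³).
Since O(eⁿ) grows faster than O(n³), f(n) dominates.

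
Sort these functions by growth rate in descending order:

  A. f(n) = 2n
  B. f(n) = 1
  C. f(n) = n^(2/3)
A > C > B

Comparing growth rates:
A = 2n is O(n)
C = n^(2/3) is O(n^(2/3))
B = 1 is O(1)

Therefore, the order from fastest to slowest is: A > C > B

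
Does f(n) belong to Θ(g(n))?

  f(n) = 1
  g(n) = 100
True

f(n) = 1 and g(n) = 100 are both O(1).
Since they have the same asymptotic growth rate, f(n) = Θ(g(n)) is true.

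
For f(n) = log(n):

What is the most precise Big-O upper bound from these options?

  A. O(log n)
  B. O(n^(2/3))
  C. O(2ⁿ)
A

f(n) = log(n) is O(log n).
All listed options are valid Big-O bounds (upper bounds),
but O(log n) is the tightest (smallest valid bound).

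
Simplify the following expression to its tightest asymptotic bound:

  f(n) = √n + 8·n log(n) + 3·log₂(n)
Θ(n log n)

Order the terms by growth rate: 3·log₂(n) ≺ √n ≺ 8·n log(n).
The fastest-growing term 8·n log(n) dominates as n → ∞; dropping its constant factor gives Θ(n log n).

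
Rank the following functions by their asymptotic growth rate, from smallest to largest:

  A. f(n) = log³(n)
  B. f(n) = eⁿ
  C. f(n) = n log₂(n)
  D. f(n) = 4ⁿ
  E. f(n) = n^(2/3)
A < E < C < B < D

Comparing growth rates:
A = log³(n) is O(log³ n)
E = n^(2/3) is O(n^(2/3))
C = n log₂(n) is O(n log n)
B = eⁿ is O(eⁿ)
D = 4ⁿ is O(4ⁿ)

Therefore, the order from slowest to fastest is: A < E < C < B < D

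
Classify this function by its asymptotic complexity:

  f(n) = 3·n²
O(n²)

The dominant term in 3·n² is 3·n², which is Θ(n²).
Constants are absorbed, so the tightest bound is O(n²).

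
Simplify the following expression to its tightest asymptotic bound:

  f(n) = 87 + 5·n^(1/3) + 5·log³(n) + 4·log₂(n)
Θ(n^(1/3))

Order the terms by growth rate: 87 ≺ 4·log₂(n) ≺ 5·log³(n) ≺ 5·n^(1/3).
The fastest-growing term 5·n^(1/3) dominates as n → ∞; dropping its constant factor gives Θ(n^(1/3)).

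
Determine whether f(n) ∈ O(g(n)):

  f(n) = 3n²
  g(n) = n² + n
True

f(n) = 3n² and g(n) = n² + n are both O(n²).
Big-O permits equal growth rates (f ≤ c·g for some c), so f(n) = O(g(n)) is true.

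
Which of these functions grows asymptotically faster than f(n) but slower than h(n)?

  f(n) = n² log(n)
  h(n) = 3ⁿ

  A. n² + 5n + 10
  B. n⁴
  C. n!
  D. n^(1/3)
B

We need g(n) with n² log(n) = o(g(n)) and g(n) = o(3ⁿ), i.e. O(n² log n) ≺ g ≺ O(3ⁿ).
Check each option:
  A. n² + 5n + 10 — O(n²) does not grow strictly faster than f(n)
  B. n⁴ — O(n⁴) is strictly between O(n² log n) and O(3ⁿ) ✓
  C. n! — O(n!) does not grow strictly slower than h(n)
  D. n^(1/3) — O(n^(1/3)) does not grow strictly faster than f(n)

Only option B (n⁴) lies strictly between.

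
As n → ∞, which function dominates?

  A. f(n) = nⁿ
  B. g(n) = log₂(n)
A

f(n) = nⁿ is O(nⁿ), while g(n) = log₂(n) is O(log n).
Since O(nⁿ) grows faster than O(log n), f(n) dominates.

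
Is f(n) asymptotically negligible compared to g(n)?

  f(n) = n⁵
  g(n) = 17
False

f(n) = n⁵ is O(n⁵), and g(n) = 17 is O(1).
Since O(n⁵) grows faster than or equal to O(1), f(n) = o(g(n)) is false.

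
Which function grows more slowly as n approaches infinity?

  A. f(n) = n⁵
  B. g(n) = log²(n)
B

f(n) = n⁵ is O(n⁵), while g(n) = log²(n) is O(log² n).
Since O(log² n) grows slower than O(n⁵), g(n) is dominated.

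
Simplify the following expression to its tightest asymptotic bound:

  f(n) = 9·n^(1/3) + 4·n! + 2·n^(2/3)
Θ(n!)

Order the terms by growth rate: 9·n^(1/3) ≺ 2·n^(2/3) ≺ 4·n!.
The fastest-growing term 4·n! dominates as n → ∞; dropping its constant factor gives Θ(n!).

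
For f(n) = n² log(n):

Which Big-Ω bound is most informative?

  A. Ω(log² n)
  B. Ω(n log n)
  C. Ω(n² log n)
C

f(n) = n² log(n) is Ω(n² log n).
All listed options are valid Big-Ω bounds (lower bounds),
but Ω(n² log n) is the tightest (largest valid bound).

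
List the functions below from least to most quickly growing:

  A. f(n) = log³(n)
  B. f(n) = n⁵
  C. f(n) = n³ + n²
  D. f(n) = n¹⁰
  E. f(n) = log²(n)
E < A < C < B < D

Comparing growth rates:
E = log²(n) is O(log² n)
A = log³(n) is O(log³ n)
C = n³ + n² is O(n³)
B = n⁵ is O(n⁵)
D = n¹⁰ is O(n¹⁰)

Therefore, the order from slowest to fastest is: E < A < C < B < D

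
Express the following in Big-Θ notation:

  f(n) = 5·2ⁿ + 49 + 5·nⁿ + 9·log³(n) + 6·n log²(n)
Θ(nⁿ)

Order the terms by growth rate: 49 ≺ 9·log³(n) ≺ 6·n log²(n) ≺ 5·2ⁿ ≺ 5·nⁿ.
The fastest-growing term 5·nⁿ dominates as n → ∞; dropping its constant factor gives Θ(nⁿ).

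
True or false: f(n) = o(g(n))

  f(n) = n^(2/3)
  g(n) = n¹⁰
True

f(n) = n^(2/3) is O(n^(2/3)), and g(n) = n¹⁰ is O(n¹⁰).
Since O(n^(2/3)) grows strictly slower than O(n¹⁰), f(n) = o(g(n)) is true.
This means lim(n→∞) f(n)/g(n) = 0.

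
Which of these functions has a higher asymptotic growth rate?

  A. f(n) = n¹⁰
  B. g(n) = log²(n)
A

f(n) = n¹⁰ is O(n¹⁰), while g(n) = log²(n) is O(log² n).
Since O(n¹⁰) grows faster than O(log² n), f(n) dominates.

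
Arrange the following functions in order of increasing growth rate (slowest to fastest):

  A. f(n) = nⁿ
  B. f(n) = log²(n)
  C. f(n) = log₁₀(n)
C < B < A

Comparing growth rates:
C = log₁₀(n) is O(log n)
B = log²(n) is O(log² n)
A = nⁿ is O(nⁿ)

Therefore, the order from slowest to fastest is: C < B < A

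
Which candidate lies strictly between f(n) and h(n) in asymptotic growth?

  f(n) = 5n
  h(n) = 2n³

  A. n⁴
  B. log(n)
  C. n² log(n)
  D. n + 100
C

We need g(n) with 5n = o(g(n)) and g(n) = o(2n³), i.e. O(n) ≺ g ≺ O(n³).
Check each option:
  A. n⁴ — O(n⁴) does not grow strictly slower than h(n)
  B. log(n) — O(log n) does not grow strictly faster than f(n)
  C. n² log(n) — O(n² log n) is strictly between O(n) and O(n³) ✓
  D. n + 100 — O(n) does not grow strictly faster than f(n)

Only option C (n² log(n)) lies strictly between.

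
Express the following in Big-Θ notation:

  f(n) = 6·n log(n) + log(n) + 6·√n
Θ(n log n)

Order the terms by growth rate: log(n) ≺ 6·√n ≺ 6·n log(n).
The fastest-growing term 6·n log(n) dominates as n → ∞; dropping its constant factor gives Θ(n log n).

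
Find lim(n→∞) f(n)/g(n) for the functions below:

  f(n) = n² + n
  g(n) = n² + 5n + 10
1

Since n² + n and n² + 5n + 10 have the same growth rate (O(n²)),
the ratio converges to a constant: 1.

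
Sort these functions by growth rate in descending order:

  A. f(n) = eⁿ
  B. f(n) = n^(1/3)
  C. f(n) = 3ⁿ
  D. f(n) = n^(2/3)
C > A > D > B

Comparing growth rates:
C = 3ⁿ is O(3ⁿ)
A = eⁿ is O(eⁿ)
D = n^(2/3) is O(n^(2/3))
B = n^(1/3) is O(n^(1/3))

Therefore, the order from fastest to slowest is: C > A > D > B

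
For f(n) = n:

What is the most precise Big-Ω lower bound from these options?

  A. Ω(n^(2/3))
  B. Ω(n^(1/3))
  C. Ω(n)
C

f(n) = n is Ω(n).
All listed options are valid Big-Ω bounds (lower bounds),
but Ω(n) is the tightest (largest valid bound).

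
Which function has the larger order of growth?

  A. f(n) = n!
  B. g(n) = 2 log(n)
A

f(n) = n! is O(n!), while g(n) = 2 log(n) is O(log n).
Since O(n!) grows faster than O(log n), f(n) dominates.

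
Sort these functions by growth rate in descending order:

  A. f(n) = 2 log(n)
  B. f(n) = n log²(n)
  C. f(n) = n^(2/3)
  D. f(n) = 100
B > C > A > D

Comparing growth rates:
B = n log²(n) is O(n log² n)
C = n^(2/3) is O(n^(2/3))
A = 2 log(n) is O(log n)
D = 100 is O(1)

Therefore, the order from fastest to slowest is: B > C > A > D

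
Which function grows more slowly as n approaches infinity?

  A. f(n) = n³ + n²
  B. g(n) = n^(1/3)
B

f(n) = n³ + n² is O(n³), while g(n) = n^(1/3) is O(n^(1/3)).
Since O(n^(1/3)) grows slower than O(n³), g(n) is dominated.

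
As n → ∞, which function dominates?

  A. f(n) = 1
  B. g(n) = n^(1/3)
B

f(n) = 1 is O(1), while g(n) = n^(1/3) is O(n^(1/3)).
Since O(n^(1/3)) grows faster than O(1), g(n) dominates.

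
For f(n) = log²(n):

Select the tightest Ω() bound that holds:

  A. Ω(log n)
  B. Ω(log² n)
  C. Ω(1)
B

f(n) = log²(n) is Ω(log² n).
All listed options are valid Big-Ω bounds (lower bounds),
but Ω(log² n) is the tightest (largest valid bound).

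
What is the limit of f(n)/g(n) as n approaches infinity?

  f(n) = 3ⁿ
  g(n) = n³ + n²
∞

Since 3ⁿ (O(3ⁿ)) grows faster than n³ + n² (O(n³)),
the ratio f(n)/g(n) → ∞ as n → ∞.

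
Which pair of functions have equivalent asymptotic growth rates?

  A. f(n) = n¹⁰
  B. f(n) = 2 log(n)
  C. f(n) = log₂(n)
B and C

Examining each function:
  A. n¹⁰ is O(n¹⁰)
  B. 2 log(n) is O(log n)
  C. log₂(n) is O(log n)

Functions B and C both have the same complexity class.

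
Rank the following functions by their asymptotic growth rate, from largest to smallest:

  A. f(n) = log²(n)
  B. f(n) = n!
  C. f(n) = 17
B > A > C

Comparing growth rates:
B = n! is O(n!)
A = log²(n) is O(log² n)
C = 17 is O(1)

Therefore, the order from fastest to slowest is: B > A > C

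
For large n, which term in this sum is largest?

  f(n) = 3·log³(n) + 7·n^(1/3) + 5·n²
5·n²

Looking at each term:
  - 3·log³(n) is O(log³ n)
  - 7·n^(1/3) is O(n^(1/3))
  - 5·n² is O(n²)

The term 5·n² (O(n²)) grows fastest and dominates all others.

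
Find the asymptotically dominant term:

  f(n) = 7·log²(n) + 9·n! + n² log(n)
9·n!

Looking at each term:
  - 7·log²(n) is O(log² n)
  - 9·n! is O(n!)
  - n² log(n) is O(n² log n)

The term 9·n! (O(n!)) grows fastest and dominates all others.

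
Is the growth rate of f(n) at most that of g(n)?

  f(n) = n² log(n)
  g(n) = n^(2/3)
False

f(n) = n² log(n) is O(n² log n), and g(n) = n^(2/3) is O(n^(2/3)).
Since O(n² log n) grows faster than O(n^(2/3)), f(n) = O(g(n)) is false.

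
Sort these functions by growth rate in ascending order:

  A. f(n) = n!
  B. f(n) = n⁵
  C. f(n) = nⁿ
B < A < C

Comparing growth rates:
B = n⁵ is O(n⁵)
A = n! is O(n!)
C = nⁿ is O(nⁿ)

Therefore, the order from slowest to fastest is: B < A < C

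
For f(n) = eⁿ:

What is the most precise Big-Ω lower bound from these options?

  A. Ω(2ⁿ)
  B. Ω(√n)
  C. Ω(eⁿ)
C

f(n) = eⁿ is Ω(eⁿ).
All listed options are valid Big-Ω bounds (lower bounds),
but Ω(eⁿ) is the tightest (largest valid bound).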